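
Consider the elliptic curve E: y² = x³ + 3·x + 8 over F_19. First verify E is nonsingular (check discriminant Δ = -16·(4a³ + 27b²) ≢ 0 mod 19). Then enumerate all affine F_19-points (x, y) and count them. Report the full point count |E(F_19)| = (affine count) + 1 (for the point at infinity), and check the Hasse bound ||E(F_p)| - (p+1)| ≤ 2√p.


Affine points = {(3, 5), (3, 14), (7, 7), (7, 12), (9, 2), (9, 17), (11, 2), (11, 17), (12, 9), (12, 10), (14, 1), (14, 18), (18, 2), (18, 17)}; affine count = 14; |E(F_19)| = 15.

Discriminant check: Δ ∝ 4a³ + 27b² = 4·3³ + 27·8² = 4·27 + 27·64 ≡ 12 (mod 19). Nonzero ⇒ E is nonsingular.
For each x ∈ F_19, compute rhs = x³ + 3·x + 8 mod 19, then count y ∈ F_19 with y² ≡ rhs.
  x = 0: rhs = 8, matching y values: none (0 points).
  x = 1: rhs = 12, matching y values: none (0 points).
  x = 2: rhs = 3, matching y values: none (0 points).
  x = 3: rhs = 6, matching y values: 5, 14 (2 points).
  x = 4: rhs = 8, matching y values: none (0 points).
  x = 5: rhs = 15, matching y values: none (0 points).
  x = 6: rhs = 14, matching y values: none (0 points).
  x = 7: rhs = 11, matching y values: 7, 12 (2 points).
  x = 8: rhs = 12, matching y values: none (0 points).
  x = 9: rhs = 4, matching y values: 2, 17 (2 points).
  x = 10: rhs = 12, matching y values: none (0 points).
  x = 11: rhs = 4, matching y values: 2, 17 (2 points).
  x = 12: rhs = 5, matching y values: 9, 10 (2 points).
  x = 13: rhs = 2, matching y values: none (0 points).
  x = 14: rhs = 1, matching y values: 1, 18 (2 points).
  x = 15: rhs = 8, matching y values: none (0 points).
  x = 16: rhs = 10, matching y values: none (0 points).
  x = 17: rhs = 13, matching y values: none (0 points).
  x = 18: rhs = 4, matching y values: 2, 17 (2 points).
Total affine count: 14.
Full point count |E(F_19)| = 14 + 1 = 15.
Hasse bound: |15 − (19+1)| = |-5| = 5 ≤ 2√19 ≈ 8.7178 ✓.


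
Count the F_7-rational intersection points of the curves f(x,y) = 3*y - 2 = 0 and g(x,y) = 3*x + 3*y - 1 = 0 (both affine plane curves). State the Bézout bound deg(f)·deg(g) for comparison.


Common zeros: {(2, 3)}; count = 1; Bézout bound = 1.

deg(f) = 1, deg(g) = 1, so Bézout bound = 1.
Scan x ∈ F_7. For each x, list the y ∈ F_7 with f(x, y) ≡ 0 and those with g(x, y) ≡ 0 (mod 7); the common zeros in that column are the intersection.
  x = 0: f ≡ 0 at y ∈ {3}; g ≡ 0 at y ∈ {5}; common: ∅.
  x = 1: f ≡ 0 at y ∈ {3}; g ≡ 0 at y ∈ {4}; common: ∅.
  x = 2: f ≡ 0 at y ∈ {3}; g ≡ 0 at y ∈ {3}; common: {3}.
  x = 3: f ≡ 0 at y ∈ {3}; g ≡ 0 at y ∈ {2}; common: ∅.
  x = 4: f ≡ 0 at y ∈ {3}; g ≡ 0 at y ∈ {1}; common: ∅.
  x = 5: f ≡ 0 at y ∈ {3}; g ≡ 0 at y ∈ {0}; common: ∅.
  x = 6: f ≡ 0 at y ∈ {3}; g ≡ 0 at y ∈ {6}; common: ∅.
Collecting: common zeros = {(2, 3)}, so the count is 1.
Comparison with the Bézout bound: 1 ≤ 1 = deg(f)·deg(g), as expected for curves with no common component (the bound is attained).


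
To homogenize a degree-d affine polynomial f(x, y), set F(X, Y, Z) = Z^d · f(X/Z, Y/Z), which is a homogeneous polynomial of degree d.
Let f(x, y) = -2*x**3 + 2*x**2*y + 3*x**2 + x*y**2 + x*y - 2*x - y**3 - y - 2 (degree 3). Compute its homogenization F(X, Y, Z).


F(X, Y, Z) = -2*X**3 + 2*X**2*Y + 3*X**2*Z + X*Y**2 + X*Y*Z - 2*X*Z**2 - Y**3 - Y*Z**2 - 2*Z**3

deg(f) = 3.
Substitute x = X/Z, y = Y/Z into f, then multiply by Z^3.
  monomial -2·x^3·y^0 ↦ -2·X^3·Y^0·Z^0.
  monomial 2·x^2·y^1 ↦ 2·X^2·Y^1·Z^0.
  monomial 3·x^2·y^0 ↦ 3·X^2·Y^0·Z^1.
  monomial 1·x^1·y^2 ↦ 1·X^1·Y^2·Z^0.
  monomial 1·x^1·y^1 ↦ 1·X^1·Y^1·Z^1.
  monomial -2·x^1·y^0 ↦ -2·X^1·Y^0·Z^2.
  monomial -1·x^0·y^3 ↦ -1·X^0·Y^3·Z^0.
  monomial -1·x^0·y^1 ↦ -1·X^0·Y^1·Z^2.
  monomial -2·x^0·y^0 ↦ -2·X^0·Y^0·Z^3.
Collecting: F(X, Y, Z) = -2*X**3 + 2*X**2*Y + 3*X**2*Z + X*Y**2 + X*Y*Z - 2*X*Z**2 - Y**3 - Y*Z**2 - 2*Z**3.


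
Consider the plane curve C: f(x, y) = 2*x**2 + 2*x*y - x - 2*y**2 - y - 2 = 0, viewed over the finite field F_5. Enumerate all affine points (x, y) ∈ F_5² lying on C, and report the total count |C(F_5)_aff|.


Affine F_5-points: {(0, 1), (2, 1), (2, 3), (3, 2), (3, 3)}; count = 5.

For each of the 25 pairs (x, y) ∈ F_5², evaluate f(x, y) mod 5. Record the zeros.
  x = 0: [0↦3, 1↦0, 2↦3, 3↦2, 4↦2]  zeros at y ∈ {1}
  x = 1: [0↦4, 1↦3, 2↦3, 3↦4, 4↦1]  zeros at y ∈ ∅
  x = 2: [0↦4, 1↦0, 2↦2, 3↦0, 4↦4]  zeros at y ∈ {1, 3}
  x = 3: [0↦3, 1↦1, 2↦0, 3↦0, 4↦1]  zeros at y ∈ {2, 3}
  x = 4: [0↦1, 1↦1, 2↦2, 3↦4, 4↦2]  zeros at y ∈ ∅
Collecting zeros: affine points = {(0, 1), (2, 1), (2, 3), (3, 2), (3, 3)}.
Total count |C(F_5)_aff| = 5.


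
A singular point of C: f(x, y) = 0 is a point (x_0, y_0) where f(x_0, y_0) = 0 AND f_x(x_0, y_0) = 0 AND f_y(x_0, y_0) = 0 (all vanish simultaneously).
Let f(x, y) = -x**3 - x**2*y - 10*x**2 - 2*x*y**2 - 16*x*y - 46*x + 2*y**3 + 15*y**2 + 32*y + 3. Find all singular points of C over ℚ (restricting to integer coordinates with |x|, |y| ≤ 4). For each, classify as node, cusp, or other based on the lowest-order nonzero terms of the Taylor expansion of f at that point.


Singular points: {(-2, -3)}; classification: node.

Compute partial derivatives:
  f_x = -3*x**2 - 2*x*y - 20*x - 2*y**2 - 16*y - 46.
  f_y = -x**2 - 4*x*y - 16*x + 6*y**2 + 30*y + 32.
Scan x_0 ∈ {−4, ..., 4}. For each x_0, f_y(x_0, y) is a polynomial in y; find its integer roots y ∈ {−4, ..., 4}, then test f_x and f at those candidates.
  x = -4: f_y(-4, y) = 6*y**2 + 46*y + 80; no integer root y with |y| ≤ 4.
  x = -3: f_y(-3, y) = 6*y**2 + 42*y + 71; no integer root y with |y| ≤ 4.
  x = -2: f_y(-2, y) = 6*y**2 + 38*y + 60; vanishes at y ∈ {-3}. (-2, -3): f_x = 0, f = 0 — SINGULAR.
  x = -1: f_y(-1, y) = 6*y**2 + 34*y + 47; no integer root y with |y| ≤ 4.
  x = 0: f_y(0, y) = 6*y**2 + 30*y + 32; no integer root y with |y| ≤ 4.
  x = 1: f_y(1, y) = 6*y**2 + 26*y + 15; no integer root y with |y| ≤ 4.
  x = 2: f_y(2, y) = 6*y**2 + 22*y - 4; no integer root y with |y| ≤ 4.
  x = 3: f_y(3, y) = 6*y**2 + 18*y - 25; no integer root y with |y| ≤ 4.
  x = 4: f_y(4, y) = 6*y**2 + 14*y - 48; no integer root y with |y| ≤ 4.
Only singular point on the grid: (-2, -3).
Classify: substitute x = -2 + u, y = -3 + v and expand: f = -u**3 - u**2*v - u**2 - 2*u*v**2 + 2*v**3 + v**2.
No constant or linear terms (consistent with a singular point). Quadratic part: -u**2 + v**2. Cubic part: -u**3 - u**2*v - 2*u*v**2 + 2*v**3.
The quadratic part v**2 - u**2 = (v − u)(v + u) splits into two distinct linear factors, so there are two distinct tangent lines y − -3 = ±(x − -2) — this is a node (ordinary double point).
Classification: node.


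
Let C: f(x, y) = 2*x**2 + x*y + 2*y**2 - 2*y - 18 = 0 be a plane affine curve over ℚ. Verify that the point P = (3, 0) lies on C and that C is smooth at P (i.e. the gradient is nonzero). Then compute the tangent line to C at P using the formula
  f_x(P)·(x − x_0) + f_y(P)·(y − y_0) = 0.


Tangent line at P: 12*x + y - 36 = 0.

Step 1: f(3, 0) = 0, so P lies on C.
Step 2: partial derivatives
  f_x(x, y) = 4*x + y, f_y(x, y) = x + 4*y - 2.
  f_x(P) = 12, f_y(P) = 1 (gradient nonzero, so P is smooth).
Step 3: tangent line at P: 12·(x − 3) + 1·(y − 0) = 0.
Expanding: 12*x + y - 36 = 0.


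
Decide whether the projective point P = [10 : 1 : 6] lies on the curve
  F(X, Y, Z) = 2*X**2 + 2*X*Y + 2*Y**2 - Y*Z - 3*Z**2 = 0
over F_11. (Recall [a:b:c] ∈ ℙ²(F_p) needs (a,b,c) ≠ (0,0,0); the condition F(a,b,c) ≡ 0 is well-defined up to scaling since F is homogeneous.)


F(10,1,6) ≡ 9 (mod 11); P is NOT on the curve.

Evaluate F(10, 1, 6) term-by-term (mod 11).
  2*X**2 ↦ 2·100·1·1 = 200
  2*X*Y ↦ 2·10·1·1 = 20
  2*Y**2 ↦ 2·1·1·1 = 2
  -Y*Z ↦ -1·1·1·6 = -6
  -3*Z**2 ↦ -3·1·1·36 = -108
Sum: F(10, 1, 6) = (200) + (20) + (2) + (-6) + (-108) = 108.
Reducing mod 11: 108 ≡ 9 (mod 11).
Since F(a, b, c) ≡ 9 ≠ 0 (mod 11), P does NOT lie on the curve.


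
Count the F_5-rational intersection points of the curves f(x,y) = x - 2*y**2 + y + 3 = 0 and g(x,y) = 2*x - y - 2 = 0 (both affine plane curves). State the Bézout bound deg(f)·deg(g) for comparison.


Common zeros: ∅; count = 0; Bézout bound = 2.

deg(f) = 2, deg(g) = 1, so Bézout bound = 2.
Scan x ∈ F_5. For each x, list the y ∈ F_5 with f(x, y) ≡ 0 and those with g(x, y) ≡ 0 (mod 5); the common zeros in that column are the intersection.
  x = 0: f ≡ 0 at y ∈ {4}; g ≡ 0 at y ∈ {3}; common: ∅.
  x = 1: f ≡ 0 at y ∈ ∅; g ≡ 0 at y ∈ {0}; common: ∅.
  x = 2: f ≡ 0 at y ∈ {0, 3}; g ≡ 0 at y ∈ {2}; common: ∅.
  x = 3: f ≡ 0 at y ∈ {1, 2}; g ≡ 0 at y ∈ {4}; common: ∅.
  x = 4: f ≡ 0 at y ∈ ∅; g ≡ 0 at y ∈ {1}; common: ∅.
Collecting: common zeros = ∅, so the count is 0.
Comparison with the Bézout bound: 0 ≤ 2 = deg(f)·deg(g), as expected for curves with no common component (the affine F_5-count falls short of the bound because intersections may lie at infinity, over extension fields, or carry multiplicity).


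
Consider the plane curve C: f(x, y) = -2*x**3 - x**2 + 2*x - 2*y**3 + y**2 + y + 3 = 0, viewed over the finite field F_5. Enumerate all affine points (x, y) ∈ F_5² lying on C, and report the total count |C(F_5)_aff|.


Affine F_5-points: {(0, 4), (1, 3), (2, 3), (4, 3)}; count = 4.

For each of the 25 pairs (x, y) ∈ F_5², evaluate f(x, y) mod 5. Record the zeros.
  x = 0: [0↦3, 1↦3, 2↦3, 3↦1, 4↦0]  zeros at y ∈ {4}
  x = 1: [0↦2, 1↦2, 2↦2, 3↦0, 4↦4]  zeros at y ∈ {3}
  x = 2: [0↦2, 1↦2, 2↦2, 3↦0, 4↦4]  zeros at y ∈ {3}
  x = 3: [0↦1, 1↦1, 2↦1, 3↦4, 4↦3]  zeros at y ∈ ∅
  x = 4: [0↦2, 1↦2, 2↦2, 3↦0, 4↦4]  zeros at y ∈ {3}
Collecting zeros: affine points = {(0, 4), (1, 3), (2, 3), (4, 3)}.
Total count |C(F_5)_aff| = 4.


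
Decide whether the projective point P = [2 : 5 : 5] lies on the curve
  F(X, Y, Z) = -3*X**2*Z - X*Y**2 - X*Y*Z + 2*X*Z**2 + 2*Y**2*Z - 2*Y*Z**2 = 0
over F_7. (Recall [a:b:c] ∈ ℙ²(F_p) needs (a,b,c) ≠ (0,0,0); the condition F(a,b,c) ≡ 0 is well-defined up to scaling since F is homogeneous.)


F(2,5,5) ≡ 3 (mod 7); P is NOT on the curve.

Evaluate F(2, 5, 5) term-by-term (mod 7).
  -3*X**2*Z ↦ -3·4·1·5 = -60
  -X*Y**2 ↦ -1·2·25·1 = -50
  -X*Y*Z ↦ -1·2·5·5 = -50
  2*X*Z**2 ↦ 2·2·1·25 = 100
  2*Y**2*Z ↦ 2·1·25·5 = 250
  -2*Y*Z**2 ↦ -2·1·5·25 = -250
Sum: F(2, 5, 5) = (-60) + (-50) + (-50) + (100) + (250) + (-250) = -60.
Reducing mod 7: -60 ≡ 3 (mod 7).
Since F(a, b, c) ≡ 3 ≠ 0 (mod 7), P does NOT lie on the curve.


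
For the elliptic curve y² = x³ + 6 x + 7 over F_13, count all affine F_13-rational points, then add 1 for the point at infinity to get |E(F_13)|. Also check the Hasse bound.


Affine points = {(1, 1), (1, 12), (2, 1), (2, 12), (3, 0), (4, 2), (4, 11), (6, 5), (6, 8), (9, 6), (9, 7), (10, 1), (10, 12), (11, 0), (12, 0)}; affine count = 15; |E(F_13)| = 16.

Discriminant check: Δ ∝ 4a³ + 27b² = 4·6³ + 27·7² = 4·216 + 27·49 ≡ 3 (mod 13). Nonzero ⇒ E is nonsingular.
For each x ∈ F_13, compute rhs = x³ + 6·x + 7 mod 13, then count y ∈ F_13 with y² ≡ rhs.
  x = 0: rhs = 7, matching y values: none (0 points).
  x = 1: rhs = 1, matching y values: 1, 12 (2 points).
  x = 2: rhs = 1, matching y values: 1, 12 (2 points).
  x = 3: rhs = 0, matching y values: 0 (1 points).
  x = 4: rhs = 4, matching y values: 2, 11 (2 points).
  x = 5: rhs = 6, matching y values: none (0 points).
  x = 6: rhs = 12, matching y values: 5, 8 (2 points).
  x = 7: rhs = 2, matching y values: none (0 points).
  x = 8: rhs = 8, matching y values: none (0 points).
  x = 9: rhs = 10, matching y values: 6, 7 (2 points).
  x = 10: rhs = 1, matching y values: 1, 12 (2 points).
  x = 11: rhs = 0, matching y values: 0 (1 points).
  x = 12: rhs = 0, matching y values: 0 (1 points).
Total affine count: 15.
Full point count |E(F_13)| = 15 + 1 = 16.
Hasse bound: |16 − (13+1)| = |2| = 2 ≤ 2√13 ≈ 7.2111 ✓.


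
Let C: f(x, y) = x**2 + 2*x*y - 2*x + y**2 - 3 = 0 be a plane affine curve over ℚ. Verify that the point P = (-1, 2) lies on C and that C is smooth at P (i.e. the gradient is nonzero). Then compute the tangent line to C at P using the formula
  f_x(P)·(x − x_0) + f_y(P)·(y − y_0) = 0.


Tangent line at P: 2*y - 4 = 0.

Step 1: f(-1, 2) = 0, so P lies on C.
Step 2: partial derivatives
  f_x(x, y) = 2*x + 2*y - 2, f_y(x, y) = 2*x + 2*y.
  f_x(P) = 0, f_y(P) = 2 (gradient nonzero, so P is smooth).
Step 3: tangent line at P: 0·(x − -1) + 2·(y − 2) = 0.
Expanding: 2*y - 4 = 0.


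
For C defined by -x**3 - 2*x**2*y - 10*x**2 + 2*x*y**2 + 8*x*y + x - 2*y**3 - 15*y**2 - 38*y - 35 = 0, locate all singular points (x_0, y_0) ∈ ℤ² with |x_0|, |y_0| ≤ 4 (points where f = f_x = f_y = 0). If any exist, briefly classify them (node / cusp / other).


Singular points: {(-1, -3)}; classification: node.

Compute partial derivatives:
  f_x = -3*x**2 - 4*x*y - 20*x + 2*y**2 + 8*y + 1.
  f_y = -2*x**2 + 4*x*y + 8*x - 6*y**2 - 30*y - 38.
Scan x_0 ∈ {−4, ..., 4}. For each x_0, f_y(x_0, y) is a polynomial in y; find its integer roots y ∈ {−4, ..., 4}, then test f_x and f at those candidates.
  x = -4: f_y(-4, y) = -6*y**2 - 46*y - 102; no integer root y with |y| ≤ 4.
  x = -3: f_y(-3, y) = -6*y**2 - 42*y - 80; no integer root y with |y| ≤ 4.
  x = -2: f_y(-2, y) = -6*y**2 - 38*y - 62; no integer root y with |y| ≤ 4.
  x = -1: f_y(-1, y) = -6*y**2 - 34*y - 48; vanishes at y ∈ {-3}. (-1, -3): f_x = 0, f = 0 — SINGULAR.
  x = 0: f_y(0, y) = -6*y**2 - 30*y - 38; no integer root y with |y| ≤ 4.
  x = 1: f_y(1, y) = -6*y**2 - 26*y - 32; no integer root y with |y| ≤ 4.
  x = 2: f_y(2, y) = -6*y**2 - 22*y - 30; no integer root y with |y| ≤ 4.
  x = 3: f_y(3, y) = -6*y**2 - 18*y - 32; no integer root y with |y| ≤ 4.
  x = 4: f_y(4, y) = -6*y**2 - 14*y - 38; no integer root y with |y| ≤ 4.
Only singular point on the grid: (-1, -3).
Classify: substitute x = -1 + u, y = -3 + v and expand: f = -u**3 - 2*u**2*v - u**2 + 2*u*v**2 - 2*v**3 + v**2.
No constant or linear terms (consistent with a singular point). Quadratic part: -u**2 + v**2. Cubic part: -u**3 - 2*u**2*v + 2*u*v**2 - 2*v**3.
The quadratic part v**2 - u**2 = (v − u)(v + u) splits into two distinct linear factors, so there are two distinct tangent lines y − -3 = ±(x − -1) — this is a node (ordinary double point).
Classification: node.


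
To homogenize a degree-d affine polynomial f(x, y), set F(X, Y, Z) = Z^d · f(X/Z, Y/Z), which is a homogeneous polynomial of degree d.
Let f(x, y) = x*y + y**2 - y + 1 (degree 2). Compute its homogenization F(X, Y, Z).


F(X, Y, Z) = X*Y + Y**2 - Y*Z + Z**2

deg(f) = 2.
Substitute x = X/Z, y = Y/Z into f, then multiply by Z^2.
  monomial 1·x^1·y^1 ↦ 1·X^1·Y^1·Z^0.
  monomial 1·x^0·y^2 ↦ 1·X^0·Y^2·Z^0.
  monomial -1·x^0·y^1 ↦ -1·X^0·Y^1·Z^1.
  monomial 1·x^0·y^0 ↦ 1·X^0·Y^0·Z^2.
Collecting: F(X, Y, Z) = X*Y + Y**2 - Y*Z + Z**2.


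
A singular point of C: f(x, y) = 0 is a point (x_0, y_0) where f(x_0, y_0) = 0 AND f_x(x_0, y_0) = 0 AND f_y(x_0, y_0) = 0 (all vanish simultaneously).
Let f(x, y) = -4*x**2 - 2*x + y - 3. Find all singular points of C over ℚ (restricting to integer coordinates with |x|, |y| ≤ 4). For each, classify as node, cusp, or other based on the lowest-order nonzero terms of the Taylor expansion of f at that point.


No singular points in the scanned grid; C is smooth there.

Compute partial derivatives:
  f_x = -8*x - 2.
  f_y = 1.
f_y = 1 is a nonzero constant, so f_y never vanishes: no point (x, y) can satisfy f = f_x = f_y = 0. In particular no (x, y) ∈ {−4, ..., 4}² is singular; the curve is smooth.


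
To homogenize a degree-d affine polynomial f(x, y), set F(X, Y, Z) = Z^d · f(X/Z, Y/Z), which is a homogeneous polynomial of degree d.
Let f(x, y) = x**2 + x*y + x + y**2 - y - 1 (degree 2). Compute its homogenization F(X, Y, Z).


F(X, Y, Z) = X**2 + X*Y + X*Z + Y**2 - Y*Z - Z**2

deg(f) = 2.
Substitute x = X/Z, y = Y/Z into f, then multiply by Z^2.
  monomial 1·x^2·y^0 ↦ 1·X^2·Y^0·Z^0.
  monomial 1·x^1·y^1 ↦ 1·X^1·Y^1·Z^0.
  monomial 1·x^1·y^0 ↦ 1·X^1·Y^0·Z^1.
  monomial 1·x^0·y^2 ↦ 1·X^0·Y^2·Z^0.
  monomial -1·x^0·y^1 ↦ -1·X^0·Y^1·Z^1.
  monomial -1·x^0·y^0 ↦ -1·X^0·Y^0·Z^2.
Collecting: F(X, Y, Z) = X**2 + X*Y + X*Z + Y**2 - Y*Z - Z**2.


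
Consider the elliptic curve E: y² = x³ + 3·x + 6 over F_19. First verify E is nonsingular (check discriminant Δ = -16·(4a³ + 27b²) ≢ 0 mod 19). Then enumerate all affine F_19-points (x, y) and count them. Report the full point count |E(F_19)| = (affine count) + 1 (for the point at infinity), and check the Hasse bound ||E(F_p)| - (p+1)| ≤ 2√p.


Affine points = {(0, 5), (0, 14), (2, 1), (2, 18), (3, 2), (3, 17), (4, 5), (4, 14), (7, 3), (7, 16), (13, 0), (15, 5), (15, 14), (17, 7), (17, 12)}; affine count = 15; |E(F_19)| = 16.

Discriminant check: Δ ∝ 4a³ + 27b² = 4·3³ + 27·6² = 4·27 + 27·36 ≡ 16 (mod 19). Nonzero ⇒ E is nonsingular.
For each x ∈ F_19, compute rhs = x³ + 3·x + 6 mod 19, then count y ∈ F_19 with y² ≡ rhs.
  x = 0: rhs = 6, matching y values: 5, 14 (2 points).
  x = 1: rhs = 10, matching y values: none (0 points).
  x = 2: rhs = 1, matching y values: 1, 18 (2 points).
  x = 3: rhs = 4, matching y values: 2, 17 (2 points).
  x = 4: rhs = 6, matching y values: 5, 14 (2 points).
  x = 5: rhs = 13, matching y values: none (0 points).
  x = 6: rhs = 12, matching y values: none (0 points).
  x = 7: rhs = 9, matching y values: 3, 16 (2 points).
  x = 8: rhs = 10, matching y values: none (0 points).
  x = 9: rhs = 2, matching y values: none (0 points).
  x = 10: rhs = 10, matching y values: none (0 points).
  x = 11: rhs = 2, matching y values: none (0 points).
  x = 12: rhs = 3, matching y values: none (0 points).
  x = 13: rhs = 0, matching y values: 0 (1 points).
  x = 14: rhs = 18, matching y values: none (0 points).
  x = 15: rhs = 6, matching y values: 5, 14 (2 points).
  x = 16: rhs = 8, matching y values: none (0 points).
  x = 17: rhs = 11, matching y values: 7, 12 (2 points).
  x = 18: rhs = 2, matching y values: none (0 points).
Total affine count: 15.
Full point count |E(F_19)| = 15 + 1 = 16.
Hasse bound: |16 − (19+1)| = |-4| = 4 ≤ 2√19 ≈ 8.7178 ✓.


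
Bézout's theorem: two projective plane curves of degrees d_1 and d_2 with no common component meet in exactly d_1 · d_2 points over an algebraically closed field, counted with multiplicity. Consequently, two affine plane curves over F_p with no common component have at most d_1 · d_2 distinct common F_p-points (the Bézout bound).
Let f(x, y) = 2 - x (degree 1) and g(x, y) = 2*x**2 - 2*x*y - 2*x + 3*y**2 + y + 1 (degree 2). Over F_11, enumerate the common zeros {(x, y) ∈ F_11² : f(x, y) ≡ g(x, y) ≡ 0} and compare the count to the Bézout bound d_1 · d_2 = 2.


Common zeros: {(2, 2), (2, 10)}; count = 2; Bézout bound = 2.

deg(f) = 1, deg(g) = 2, so Bézout bound = 2.
Scan x ∈ F_11. For each x, list the y ∈ F_11 with f(x, y) ≡ 0 and those with g(x, y) ≡ 0 (mod 11); the common zeros in that column are the intersection.
  x = 0: f ≡ 0 at y ∈ ∅; g ≡ 0 at y ∈ {9}; common: ∅.
  x = 1: f ≡ 0 at y ∈ ∅; g ≡ 0 at y ∈ {2}; common: ∅.
  x = 2: f ≡ 0 at y ∈ {0, 1, 2, 3, 4, 5, 6, 7, 8, 9, 10}; g ≡ 0 at y ∈ {2, 10}; common: {2, 10}.
  x = 3: f ≡ 0 at y ∈ ∅; g ≡ 0 at y ∈ {1, 8}; common: ∅.
  x = 4: f ≡ 0 at y ∈ ∅; g ≡ 0 at y ∈ ∅; common: ∅.
  x = 5: f ≡ 0 at y ∈ ∅; g ≡ 0 at y ∈ ∅; common: ∅.
  x = 6: f ≡ 0 at y ∈ ∅; g ≡ 0 at y ∈ {3, 8}; common: ∅.
  x = 7: f ≡ 0 at y ∈ ∅; g ≡ 0 at y ∈ ∅; common: ∅.
  x = 8: f ≡ 0 at y ∈ ∅; g ≡ 0 at y ∈ ∅; common: ∅.
  x = 9: f ≡ 0 at y ∈ ∅; g ≡ 0 at y ∈ {3, 10}; common: ∅.
  x = 10: f ≡ 0 at y ∈ ∅; g ≡ 0 at y ∈ {1, 9}; common: ∅.
Collecting: common zeros = {(2, 2), (2, 10)}, so the count is 2.
Comparison with the Bézout bound: 2 ≤ 2 = deg(f)·deg(g), as expected for curves with no common component (the bound is attained).


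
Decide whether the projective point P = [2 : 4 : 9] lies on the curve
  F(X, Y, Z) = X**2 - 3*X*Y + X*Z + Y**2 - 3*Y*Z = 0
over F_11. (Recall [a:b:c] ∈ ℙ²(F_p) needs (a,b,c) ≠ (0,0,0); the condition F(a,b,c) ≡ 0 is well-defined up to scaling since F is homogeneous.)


F(2,4,9) ≡ 5 (mod 11); P is NOT on the curve.

Evaluate F(2, 4, 9) term-by-term (mod 11).
  X**2 ↦ 1·4·1·1 = 4
  -3*X*Y ↦ -3·2·4·1 = -24
  X*Z ↦ 1·2·1·9 = 18
  Y**2 ↦ 1·1·16·1 = 16
  -3*Y*Z ↦ -3·1·4·9 = -108
Sum: F(2, 4, 9) = (4) + (-24) + (18) + (16) + (-108) = -94.
Reducing mod 11: -94 ≡ 5 (mod 11).
Since F(a, b, c) ≡ 5 ≠ 0 (mod 11), P does NOT lie on the curve.


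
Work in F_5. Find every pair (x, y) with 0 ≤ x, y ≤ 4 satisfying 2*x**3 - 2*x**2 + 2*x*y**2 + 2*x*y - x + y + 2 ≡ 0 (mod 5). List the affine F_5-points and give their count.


Affine F_5-points: {(0, 3), (1, 2), (1, 4), (3, 0), (3, 3)}; count = 5.

For each of the 25 pairs (x, y) ∈ F_5², evaluate f(x, y) mod 5. Record the zeros.
  x = 0: [0↦2, 1↦3, 2↦4, 3↦0, 4↦1]  zeros at y ∈ {3}
  x = 1: [0↦1, 1↦1, 2↦0, 3↦3, 4↦0]  zeros at y ∈ {2, 4}
  x = 2: [0↦3, 1↦2, 2↦4, 3↦4, 4↦2]  zeros at y ∈ ∅
  x = 3: [0↦0, 1↦3, 2↦3, 3↦0, 4↦4]  zeros at y ∈ {0, 3}
  x = 4: [0↦4, 1↦1, 2↦4, 3↦3, 4↦3]  zeros at y ∈ ∅
Collecting zeros: affine points = {(0, 3), (1, 2), (1, 4), (3, 0), (3, 3)}.
Total count |C(F_5)_aff| = 5.


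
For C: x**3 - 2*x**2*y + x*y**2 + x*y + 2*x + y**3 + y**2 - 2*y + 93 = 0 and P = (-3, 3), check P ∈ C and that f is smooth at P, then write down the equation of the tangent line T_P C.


Tangent line at P: 77*x - 8*y + 255 = 0.

Step 1: f(-3, 3) = 0, so P lies on C.
Step 2: partial derivatives
  f_x(x, y) = 3*x**2 - 4*x*y + y**2 + y + 2, f_y(x, y) = -2*x**2 + 2*x*y + x + 3*y**2 + 2*y - 2.
  f_x(P) = 77, f_y(P) = -8 (gradient nonzero, so P is smooth).
Step 3: tangent line at P: 77·(x − -3) + -8·(y − 3) = 0.
Expanding: 77*x - 8*y + 255 = 0.


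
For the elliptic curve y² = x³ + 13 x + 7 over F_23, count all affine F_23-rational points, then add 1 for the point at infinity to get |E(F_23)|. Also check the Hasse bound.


Affine points = {(2, 8), (2, 15), (3, 2), (3, 21), (4, 10), (4, 13), (5, 6), (5, 17), (6, 5), (6, 18), (7, 2), (7, 21), (8, 5), (8, 18), (9, 5), (9, 18), (11, 3), (11, 20), (13, 2), (13, 21), (14, 9), (14, 14), (15, 9), (15, 14), (17, 9), (17, 14), (18, 1), (18, 22), (19, 11), (19, 12), (22, 4), (22, 19)}; affine count = 32; |E(F_23)| = 33.

Discriminant check: Δ ∝ 4a³ + 27b² = 4·13³ + 27·7² = 4·2197 + 27·49 ≡ 14 (mod 23). Nonzero ⇒ E is nonsingular.
For each x ∈ F_23, compute rhs = x³ + 13·x + 7 mod 23, then count y ∈ F_23 with y² ≡ rhs.
  x = 0: rhs = 7, matching y values: none (0 points).
  x = 1: rhs = 21, matching y values: none (0 points).
  x = 2: rhs = 18, matching y values: 8, 15 (2 points).
  x = 3: rhs = 4, matching y values: 2, 21 (2 points).
  x = 4: rhs = 8, matching y values: 10, 13 (2 points).
  x = 5: rhs = 13, matching y values: 6, 17 (2 points).
  x = 6: rhs = 2, matching y values: 5, 18 (2 points).
  x = 7: rhs = 4, matching y values: 2, 21 (2 points).
  x = 8: rhs = 2, matching y values: 5, 18 (2 points).
  x = 9: rhs = 2, matching y values: 5, 18 (2 points).
  x = 10: rhs = 10, matching y values: none (0 points).
  x = 11: rhs = 9, matching y values: 3, 20 (2 points).
  x = 12: rhs = 5, matching y values: none (0 points).
  x = 13: rhs = 4, matching y values: 2, 21 (2 points).
  x = 14: rhs = 12, matching y values: 9, 14 (2 points).
  x = 15: rhs = 12, matching y values: 9, 14 (2 points).
  x = 16: rhs = 10, matching y values: none (0 points).
  x = 17: rhs = 12, matching y values: 9, 14 (2 points).
  x = 18: rhs = 1, matching y values: 1, 22 (2 points).
  x = 19: rhs = 6, matching y values: 11, 12 (2 points).
  x = 20: rhs = 10, matching y values: none (0 points).
  x = 21: rhs = 19, matching y values: none (0 points).
  x = 22: rhs = 16, matching y values: 4, 19 (2 points).
Total affine count: 32.
Full point count |E(F_23)| = 32 + 1 = 33.
Hasse bound: |33 − (23+1)| = |9| = 9 ≤ 2√23 ≈ 9.5917 ✓.


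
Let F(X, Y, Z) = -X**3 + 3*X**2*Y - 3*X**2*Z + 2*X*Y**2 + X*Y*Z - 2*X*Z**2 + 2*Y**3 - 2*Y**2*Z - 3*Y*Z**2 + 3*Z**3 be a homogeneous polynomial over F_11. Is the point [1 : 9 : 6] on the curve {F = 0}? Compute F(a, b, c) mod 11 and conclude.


F(1,9,6) ≡ 6 (mod 11); P is NOT on the curve.

Evaluate F(1, 9, 6) term-by-term (mod 11).
  -X**3 ↦ -1·1·1·1 = -1
  3*X**2*Y ↦ 3·1·9·1 = 27
  -3*X**2*Z ↦ -3·1·1·6 = -18
  2*X*Y**2 ↦ 2·1·81·1 = 162
  X*Y*Z ↦ 1·1·9·6 = 54
  -2*X*Z**2 ↦ -2·1·1·36 = -72
  2*Y**3 ↦ 2·1·729·1 = 1458
  -2*Y**2*Z ↦ -2·1·81·6 = -972
  -3*Y*Z**2 ↦ -3·1·9·36 = -972
  3*Z**3 ↦ 3·1·1·216 = 648
Sum: F(1, 9, 6) = (-1) + (27) + (-18) + (162) + (54) + (-72) + (1458) + (-972) + (-972) + (648) = 314.
Reducing mod 11: 314 ≡ 6 (mod 11).
Since F(a, b, c) ≡ 6 ≠ 0 (mod 11), P does NOT lie on the curve.


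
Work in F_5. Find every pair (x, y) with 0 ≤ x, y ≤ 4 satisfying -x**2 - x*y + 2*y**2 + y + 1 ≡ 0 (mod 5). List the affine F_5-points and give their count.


Affine F_5-points: {(1, 0), (2, 4), (4, 0), (4, 4)}; count = 4.

For each of the 25 pairs (x, y) ∈ F_5², evaluate f(x, y) mod 5. Record the zeros.
  x = 0: [0↦1, 1↦4, 2↦1, 3↦2, 4↦2]  zeros at y ∈ ∅
  x = 1: [0↦0, 1↦2, 2↦3, 3↦3, 4↦2]  zeros at y ∈ {0}
  x = 2: [0↦2, 1↦3, 2↦3, 3↦2, 4↦0]  zeros at y ∈ {4}
  x = 3: [0↦2, 1↦2, 2↦1, 3↦4, 4↦1]  zeros at y ∈ ∅
  x = 4: [0↦0, 1↦4, 2↦2, 3↦4, 4↦0]  zeros at y ∈ {0, 4}
Collecting zeros: affine points = {(1, 0), (2, 4), (4, 0), (4, 4)}.
Total count |C(F_5)_aff| = 4.


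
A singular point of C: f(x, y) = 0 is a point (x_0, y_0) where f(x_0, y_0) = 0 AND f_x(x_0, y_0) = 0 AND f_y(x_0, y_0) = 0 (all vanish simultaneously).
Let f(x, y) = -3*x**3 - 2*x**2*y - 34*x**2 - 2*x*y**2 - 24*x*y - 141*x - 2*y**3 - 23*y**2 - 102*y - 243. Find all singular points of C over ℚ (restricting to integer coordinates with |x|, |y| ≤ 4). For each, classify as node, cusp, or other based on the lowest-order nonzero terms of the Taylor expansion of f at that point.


Singular points: {(-3, -3)}; classification: node.

Compute partial derivatives:
  f_x = -9*x**2 - 4*x*y - 68*x - 2*y**2 - 24*y - 141.
  f_y = -2*x**2 - 4*x*y - 24*x - 6*y**2 - 46*y - 102.
Scan x_0 ∈ {−4, ..., 4}. For each x_0, f_y(x_0, y) is a polynomial in y; find its integer roots y ∈ {−4, ..., 4}, then test f_x and f at those candidates.
  x = -4: f_y(-4, y) = -6*y**2 - 30*y - 38; no integer root y with |y| ≤ 4.
  x = -3: f_y(-3, y) = -6*y**2 - 34*y - 48; vanishes at y ∈ {-3}. (-3, -3): f_x = 0, f = 0 — SINGULAR.
  x = -2: f_y(-2, y) = -6*y**2 - 38*y - 62; no integer root y with |y| ≤ 4.
  x = -1: f_y(-1, y) = -6*y**2 - 42*y - 80; no integer root y with |y| ≤ 4.
  x = 0: f_y(0, y) = -6*y**2 - 46*y - 102; no integer root y with |y| ≤ 4.
  x = 1: f_y(1, y) = -6*y**2 - 50*y - 128; no integer root y with |y| ≤ 4.
  x = 2: f_y(2, y) = -6*y**2 - 54*y - 158; no integer root y with |y| ≤ 4.
  x = 3: f_y(3, y) = -6*y**2 - 58*y - 192; no integer root y with |y| ≤ 4.
  x = 4: f_y(4, y) = -6*y**2 - 62*y - 230; no integer root y with |y| ≤ 4.
Only singular point on the grid: (-3, -3).
Classify: substitute x = -3 + u, y = -3 + v and expand: f = -3*u**3 - 2*u**2*v - u**2 - 2*u*v**2 - 2*v**3 + v**2.
No constant or linear terms (consistent with a singular point). Quadratic part: -u**2 + v**2. Cubic part: -3*u**3 - 2*u**2*v - 2*u*v**2 - 2*v**3.
The quadratic part v**2 - u**2 = (v − u)(v + u) splits into two distinct linear factors, so there are two distinct tangent lines y − -3 = ±(x − -3) — this is a node (ordinary double point).
Classification: node.


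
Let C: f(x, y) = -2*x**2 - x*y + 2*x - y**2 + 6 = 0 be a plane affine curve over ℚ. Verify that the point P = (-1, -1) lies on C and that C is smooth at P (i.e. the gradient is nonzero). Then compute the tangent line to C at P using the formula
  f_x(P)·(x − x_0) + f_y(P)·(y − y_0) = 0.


Tangent line at P: 7*x + 3*y + 10 = 0.

Step 1: f(-1, -1) = 0, so P lies on C.
Step 2: partial derivatives
  f_x(x, y) = -4*x - y + 2, f_y(x, y) = -x - 2*y.
  f_x(P) = 7, f_y(P) = 3 (gradient nonzero, so P is smooth).
Step 3: tangent line at P: 7·(x − -1) + 3·(y − -1) = 0.
Expanding: 7*x + 3*y + 10 = 0.


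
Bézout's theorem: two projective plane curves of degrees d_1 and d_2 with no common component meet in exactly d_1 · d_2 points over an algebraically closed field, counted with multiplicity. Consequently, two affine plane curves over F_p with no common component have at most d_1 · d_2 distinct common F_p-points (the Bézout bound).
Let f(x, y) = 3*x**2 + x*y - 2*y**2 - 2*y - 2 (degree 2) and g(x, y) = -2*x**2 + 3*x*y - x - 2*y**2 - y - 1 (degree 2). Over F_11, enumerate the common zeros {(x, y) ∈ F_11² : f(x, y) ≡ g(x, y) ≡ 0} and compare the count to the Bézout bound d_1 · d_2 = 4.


Common zeros: {(4, 8)}; count = 1; Bézout bound = 4.

deg(f) = 2, deg(g) = 2, so Bézout bound = 4.
Scan x ∈ F_11. For each x, list the y ∈ F_11 with f(x, y) ≡ 0 and those with g(x, y) ≡ 0 (mod 11); the common zeros in that column are the intersection.
  x = 0: f ≡ 0 at y ∈ ∅; g ≡ 0 at y ∈ {2, 3}; common: ∅.
  x = 1: f ≡ 0 at y ∈ {6, 10}; g ≡ 0 at y ∈ {5, 7}; common: ∅.
  x = 2: f ≡ 0 at y ∈ {4, 7}; g ≡ 0 at y ∈ {0, 8}; common: ∅.
  x = 3: f ≡ 0 at y ∈ {7, 10}; g ≡ 0 at y ∈ {0, 4}; common: ∅.
  x = 4: f ≡ 0 at y ∈ {4, 8}; g ≡ 0 at y ∈ {3, 8}; common: {8}.
  x = 5: f ≡ 0 at y ∈ ∅; g ≡ 0 at y ∈ {1, 6}; common: ∅.
  x = 6: f ≡ 0 at y ∈ ∅; g ≡ 0 at y ∈ {5, 9}; common: ∅.
  x = 7: f ≡ 0 at y ∈ ∅; g ≡ 0 at y ∈ {1, 9}; common: ∅.
  x = 8: f ≡ 0 at y ∈ {6, 8}; g ≡ 0 at y ∈ {2, 4}; common: ∅.
  x = 9: f ≡ 0 at y ∈ ∅; g ≡ 0 at y ∈ {6, 7}; common: ∅.
  x = 10: f ≡ 0 at y ∈ ∅; g ≡ 0 at y ∈ {10}; common: ∅.
Collecting: common zeros = {(4, 8)}, so the count is 1.
Comparison with the Bézout bound: 1 ≤ 4 = deg(f)·deg(g), as expected for curves with no common component (the affine F_11-count falls short of the bound because intersections may lie at infinity, over extension fields, or carry multiplicity).


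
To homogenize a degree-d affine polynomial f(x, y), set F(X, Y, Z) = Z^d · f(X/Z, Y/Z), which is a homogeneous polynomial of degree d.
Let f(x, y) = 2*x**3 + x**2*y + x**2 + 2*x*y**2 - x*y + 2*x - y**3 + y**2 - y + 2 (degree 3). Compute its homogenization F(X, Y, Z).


F(X, Y, Z) = 2*X**3 + X**2*Y + X**2*Z + 2*X*Y**2 - X*Y*Z + 2*X*Z**2 - Y**3 + Y**2*Z - Y*Z**2 + 2*Z**3

deg(f) = 3.
Substitute x = X/Z, y = Y/Z into f, then multiply by Z^3.
  monomial 2·x^3·y^0 ↦ 2·X^3·Y^0·Z^0.
  monomial 1·x^2·y^1 ↦ 1·X^2·Y^1·Z^0.
  monomial 1·x^2·y^0 ↦ 1·X^2·Y^0·Z^1.
  monomial 2·x^1·y^2 ↦ 2·X^1·Y^2·Z^0.
  monomial -1·x^1·y^1 ↦ -1·X^1·Y^1·Z^1.
  monomial 2·x^1·y^0 ↦ 2·X^1·Y^0·Z^2.
  monomial -1·x^0·y^3 ↦ -1·X^0·Y^3·Z^0.
  monomial 1·x^0·y^2 ↦ 1·X^0·Y^2·Z^1.
  monomial -1·x^0·y^1 ↦ -1·X^0·Y^1·Z^2.
  monomial 2·x^0·y^0 ↦ 2·X^0·Y^0·Z^3.
Collecting: F(X, Y, Z) = 2*X**3 + X**2*Y + X**2*Z + 2*X*Y**2 - X*Y*Z + 2*X*Z**2 - Y**3 + Y**2*Z - Y*Z**2 + 2*Z**3.


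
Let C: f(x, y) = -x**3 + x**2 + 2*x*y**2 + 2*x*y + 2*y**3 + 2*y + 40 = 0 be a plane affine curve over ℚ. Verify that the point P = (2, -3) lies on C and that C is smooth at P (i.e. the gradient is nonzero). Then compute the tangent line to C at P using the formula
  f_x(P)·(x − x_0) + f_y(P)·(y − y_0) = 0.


Tangent line at P: 4*x + 36*y + 100 = 0.

Step 1: f(2, -3) = 0, so P lies on C.
Step 2: partial derivatives
  f_x(x, y) = -3*x**2 + 2*x + 2*y**2 + 2*y, f_y(x, y) = 4*x*y + 2*x + 6*y**2 + 2.
  f_x(P) = 4, f_y(P) = 36 (gradient nonzero, so P is smooth).
Step 3: tangent line at P: 4·(x − 2) + 36·(y − -3) = 0.
Expanding: 4*x + 36*y + 100 = 0.


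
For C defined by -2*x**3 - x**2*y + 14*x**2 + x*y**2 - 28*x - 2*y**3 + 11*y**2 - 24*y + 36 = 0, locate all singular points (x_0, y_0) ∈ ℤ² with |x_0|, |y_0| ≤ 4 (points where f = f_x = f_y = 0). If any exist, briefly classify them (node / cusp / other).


Singular points: {(2, 2)}; classification: cusp.

Compute partial derivatives:
  f_x = -6*x**2 - 2*x*y + 28*x + y**2 - 28.
  f_y = -x**2 + 2*x*y - 6*y**2 + 22*y - 24.
Scan x_0 ∈ {−4, ..., 4}. For each x_0, f_y(x_0, y) is a polynomial in y; find its integer roots y ∈ {−4, ..., 4}, then test f_x and f at those candidates.
  x = -4: f_y(-4, y) = -6*y**2 + 14*y - 40; no integer root y with |y| ≤ 4.
  x = -3: f_y(-3, y) = -6*y**2 + 16*y - 33; no integer root y with |y| ≤ 4.
  x = -2: f_y(-2, y) = -6*y**2 + 18*y - 28; no integer root y with |y| ≤ 4.
  x = -1: f_y(-1, y) = -6*y**2 + 20*y - 25; no integer root y with |y| ≤ 4.
  x = 0: f_y(0, y) = -6*y**2 + 22*y - 24; no integer root y with |y| ≤ 4.
  x = 1: f_y(1, y) = -6*y**2 + 24*y - 25; no integer root y with |y| ≤ 4.
  x = 2: f_y(2, y) = -6*y**2 + 26*y - 28; vanishes at y ∈ {2}. (2, 2): f_x = 0, f = 0 — SINGULAR.
  x = 3: f_y(3, y) = -6*y**2 + 28*y - 33; no integer root y with |y| ≤ 4.
  x = 4: f_y(4, y) = -6*y**2 + 30*y - 40; no integer root y with |y| ≤ 4.
Only singular point on the grid: (2, 2).
Classify: substitute x = 2 + u, y = 2 + v and expand: f = -2*u**3 - u**2*v + u*v**2 - 2*v**3 + v**2.
No constant or linear terms (consistent with a singular point). Quadratic part: v**2. Cubic part: -2*u**3 - u**2*v + u*v**2 - 2*v**3.
The quadratic part v**2 is a perfect square, so there is a single (double) tangent line v = 0, i.e. y = 2. Restricting the cubic part to that line (v = 0) leaves -2*u**3 ≠ 0, so f is not divisible by v and the branch is v² ≈ 2*u**3 to lowest order — this is a cusp.
Classification: cusp.


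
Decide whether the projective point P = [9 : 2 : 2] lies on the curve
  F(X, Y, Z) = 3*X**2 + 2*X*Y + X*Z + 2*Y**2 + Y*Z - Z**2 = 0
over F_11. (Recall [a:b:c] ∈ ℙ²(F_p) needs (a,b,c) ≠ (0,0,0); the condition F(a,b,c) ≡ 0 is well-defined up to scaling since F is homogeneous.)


F(9,2,2) ≡ 8 (mod 11); P is NOT on the curve.

Evaluate F(9, 2, 2) term-by-term (mod 11).
  3*X**2 ↦ 3·81·1·1 = 243
  2*X*Y ↦ 2·9·2·1 = 36
  X*Z ↦ 1·9·1·2 = 18
  2*Y**2 ↦ 2·1·4·1 = 8
  Y*Z ↦ 1·1·2·2 = 4
  -Z**2 ↦ -1·1·1·4 = -4
Sum: F(9, 2, 2) = (243) + (36) + (18) + (8) + (4) + (-4) = 305.
Reducing mod 11: 305 ≡ 8 (mod 11).
Since F(a, b, c) ≡ 8 ≠ 0 (mod 11), P does NOT lie on the curve.


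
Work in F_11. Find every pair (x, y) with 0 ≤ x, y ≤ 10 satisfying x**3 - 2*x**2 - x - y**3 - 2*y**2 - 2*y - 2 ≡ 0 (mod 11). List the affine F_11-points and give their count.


Affine F_11-points: {(0, 2), (0, 5), (1, 3), (1, 8), (1, 9), (2, 3), (2, 8), (2, 9), (3, 7), (4, 7), (6, 7), (7, 1), (7, 4), (8, 0), (10, 3), (10, 8), (10, 9)}; count = 17.

For each of the 121 pairs (x, y) ∈ F_11², evaluate f(x, y) mod 11. Record the zeros.
  x = 0: [0↦9, 1↦4, 2↦0, 3↦2, 4↦4, 5↦0, 6↦6, 7↦5, 8↦2, 9↦2, 10↦10]  zeros at y ∈ {2, 5}
  x = 1: [0↦7, 1↦2, 2↦9, 3↦0, 4↦2, 5↦9, 6↦4, 7↦3, 8↦0, 9↦0, 10↦8]  zeros at y ∈ {3, 8, 9}
  x = 2: [0↦7, 1↦2, 2↦9, 3↦0, 4↦2, 5↦9, 6↦4, 7↦3, 8↦0, 9↦0, 10↦8]  zeros at y ∈ {3, 8, 9}
  x = 3: [0↦4, 1↦10, 2↦6, 3↦8, 4↦10, 5↦6, 6↦1, 7↦0, 8↦8, 9↦8, 10↦5]  zeros at y ∈ {7}
  x = 4: [0↦4, 1↦10, 2↦6, 3↦8, 4↦10, 5↦6, 6↦1, 7↦0, 8↦8, 9↦8, 10↦5]  zeros at y ∈ {7}
  x = 5: [0↦2, 1↦8, 2↦4, 3↦6, 4↦8, 5↦4, 6↦10, 7↦9, 8↦6, 9↦6, 10↦3]  zeros at y ∈ ∅
  x = 6: [0↦4, 1↦10, 2↦6, 3↦8, 4↦10, 5↦6, 6↦1, 7↦0, 8↦8, 9↦8, 10↦5]  zeros at y ∈ {7}
  x = 7: [0↦5, 1↦0, 2↦7, 3↦9, 4↦0, 5↦7, 6↦2, 7↦1, 8↦9, 9↦9, 10↦6]  zeros at y ∈ {1, 4}
  x = 8: [0↦0, 1↦6, 2↦2, 3↦4, 4↦6, 5↦2, 6↦8, 7↦7, 8↦4, 9↦4, 10↦1]  zeros at y ∈ {0}
  x = 9: [0↦6, 1↦1, 2↦8, 3↦10, 4↦1, 5↦8, 6↦3, 7↦2, 8↦10, 9↦10, 10↦7]  zeros at y ∈ ∅
  x = 10: [0↦7, 1↦2, 2↦9, 3↦0, 4↦2, 5↦9, 6↦4, 7↦3, 8↦0, 9↦0, 10↦8]  zeros at y ∈ {3, 8, 9}
Collecting zeros: affine points = {(0, 2), (0, 5), (1, 3), (1, 8), (1, 9), (2, 3), (2, 8), (2, 9), (3, 7), (4, 7), (6, 7), (7, 1), (7, 4), (8, 0), (10, 3), (10, 8), (10, 9)}.
Total count |C(F_11)_aff| = 17.


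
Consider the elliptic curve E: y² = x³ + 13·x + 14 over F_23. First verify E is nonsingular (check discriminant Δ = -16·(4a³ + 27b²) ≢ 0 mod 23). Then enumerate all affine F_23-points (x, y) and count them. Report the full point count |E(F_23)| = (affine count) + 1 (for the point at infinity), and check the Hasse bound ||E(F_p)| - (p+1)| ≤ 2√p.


Affine points = {(2, 5), (2, 18), (6, 3), (6, 20), (8, 3), (8, 20), (9, 3), (9, 20), (11, 4), (11, 19), (12, 9), (12, 14), (18, 10), (18, 13), (19, 6), (19, 17), (21, 7), (21, 16), (22, 0)}; affine count = 19; |E(F_23)| = 20.

Discriminant check: Δ ∝ 4a³ + 27b² = 4·13³ + 27·14² = 4·2197 + 27·196 ≡ 4 (mod 23). Nonzero ⇒ E is nonsingular.
For each x ∈ F_23, compute rhs = x³ + 13·x + 14 mod 23, then count y ∈ F_23 with y² ≡ rhs.
  x = 0: rhs = 14, matching y values: none (0 points).
  x = 1: rhs = 5, matching y values: none (0 points).
  x = 2: rhs = 2, matching y values: 5, 18 (2 points).
  x = 3: rhs = 11, matching y values: none (0 points).
  x = 4: rhs = 15, matching y values: none (0 points).
  x = 5: rhs = 20, matching y values: none (0 points).
  x = 6: rhs = 9, matching y values: 3, 20 (2 points).
  x = 7: rhs = 11, matching y values: none (0 points).
  x = 8: rhs = 9, matching y values: 3, 20 (2 points).
  x = 9: rhs = 9, matching y values: 3, 20 (2 points).
  x = 10: rhs = 17, matching y values: none (0 points).
  x = 11: rhs = 16, matching y values: 4, 19 (2 points).
  x = 12: rhs = 12, matching y values: 9, 14 (2 points).
  x = 13: rhs = 11, matching y values: none (0 points).
  x = 14: rhs = 19, matching y values: none (0 points).
  x = 15: rhs = 19, matching y values: none (0 points).
  x = 16: rhs = 17, matching y values: none (0 points).
  x = 17: rhs = 19, matching y values: none (0 points).
  x = 18: rhs = 8, matching y values: 10, 13 (2 points).
  x = 19: rhs = 13, matching y values: 6, 17 (2 points).
  x = 20: rhs = 17, matching y values: none (0 points).
  x = 21: rhs = 3, matching y values: 7, 16 (2 points).
  x = 22: rhs = 0, matching y values: 0 (1 points).
Total affine count: 19.
Full point count |E(F_23)| = 19 + 1 = 20.
Hasse bound: |20 − (23+1)| = |-4| = 4 ≤ 2√23 ≈ 9.5917 ✓.


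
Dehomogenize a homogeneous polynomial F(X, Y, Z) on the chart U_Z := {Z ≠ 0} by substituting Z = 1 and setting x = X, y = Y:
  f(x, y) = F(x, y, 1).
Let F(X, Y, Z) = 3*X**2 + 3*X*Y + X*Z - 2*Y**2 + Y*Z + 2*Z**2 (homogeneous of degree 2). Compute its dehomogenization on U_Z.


f(x, y) = 3*x**2 + 3*x*y + x - 2*y**2 + y + 2

On U_Z we set Z = 1. Each monomial c·X^i·Y^j·Z^k in F becomes c·x^i·y^j·1^k = c·x^i·y^j.
Substituting Z = 1: F(X, Y, 1) = 3*x**2 + 3*x*y + x - 2*y**2 + y + 2.
Note: deg(f) ≤ deg(F) = 2; strict inequality happens when F is divisible by Z (lost terms).


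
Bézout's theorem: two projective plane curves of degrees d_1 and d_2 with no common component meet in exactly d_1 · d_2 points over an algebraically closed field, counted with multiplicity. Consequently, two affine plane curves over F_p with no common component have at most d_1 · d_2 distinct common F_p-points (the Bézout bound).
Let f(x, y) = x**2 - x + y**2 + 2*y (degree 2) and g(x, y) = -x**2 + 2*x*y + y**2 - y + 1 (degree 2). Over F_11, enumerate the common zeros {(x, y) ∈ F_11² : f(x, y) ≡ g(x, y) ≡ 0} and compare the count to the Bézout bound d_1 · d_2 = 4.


Common zeros: {(1, 0), (8, 10)}; count = 2; Bézout bound = 4.

deg(f) = 2, deg(g) = 2, so Bézout bound = 4.
Scan x ∈ F_11. For each x, list the y ∈ F_11 with f(x, y) ≡ 0 and those with g(x, y) ≡ 0 (mod 11); the common zeros in that column are the intersection.
  x = 0: f ≡ 0 at y ∈ {0, 9}; g ≡ 0 at y ∈ ∅; common: ∅.
  x = 1: f ≡ 0 at y ∈ {0, 9}; g ≡ 0 at y ∈ {0, 10}; common: {0}.
  x = 2: f ≡ 0 at y ∈ ∅; g ≡ 0 at y ∈ ∅; common: ∅.
  x = 3: f ≡ 0 at y ∈ ∅; g ≡ 0 at y ∈ ∅; common: ∅.
  x = 4: f ≡ 0 at y ∈ {10}; g ≡ 0 at y ∈ ∅; common: ∅.
  x = 5: f ≡ 0 at y ∈ {4, 5}; g ≡ 0 at y ∈ {6, 7}; common: ∅.
  x = 6: f ≡ 0 at y ∈ {1, 8}; g ≡ 0 at y ∈ ∅; common: ∅.
  x = 7: f ≡ 0 at y ∈ {4, 5}; g ≡ 0 at y ∈ {3, 6}; common: ∅.
  x = 8: f ≡ 0 at y ∈ {10}; g ≡ 0 at y ∈ {8, 10}; common: {10}.
  x = 9: f ≡ 0 at y ∈ ∅; g ≡ 0 at y ∈ {7, 9}; common: ∅.
  x = 10: f ≡ 0 at y ∈ ∅; g ≡ 0 at y ∈ {0, 3}; common: ∅.
Collecting: common zeros = {(1, 0), (8, 10)}, so the count is 2.
Comparison with the Bézout bound: 2 ≤ 4 = deg(f)·deg(g), as expected for curves with no common component (the affine F_11-count falls short of the bound because intersections may lie at infinity, over extension fields, or carry multiplicity).
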